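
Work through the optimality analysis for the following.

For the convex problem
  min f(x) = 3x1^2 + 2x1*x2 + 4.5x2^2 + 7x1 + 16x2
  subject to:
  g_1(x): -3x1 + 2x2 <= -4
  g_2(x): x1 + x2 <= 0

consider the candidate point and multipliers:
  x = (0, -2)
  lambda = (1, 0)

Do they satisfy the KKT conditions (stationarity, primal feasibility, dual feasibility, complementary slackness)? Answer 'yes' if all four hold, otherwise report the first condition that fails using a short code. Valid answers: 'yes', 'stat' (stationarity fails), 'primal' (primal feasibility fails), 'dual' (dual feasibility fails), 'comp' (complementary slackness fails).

Gradient of f: grad f(x) = Q x + c = (3, -2)
Constraint values g_i(x) = a_i^T x - b_i:
  g_1((0, -2)) = 0
  g_2((0, -2)) = -2
Stationarity residual: grad f(x) + sum_i lambda_i a_i = (0, 0)
  -> stationarity OK
Primal feasibility (all g_i <= 0): OK
Dual feasibility (all lambda_i >= 0): OK
Complementary slackness (lambda_i * g_i(x) = 0 for all i): OK

Verdict: yes, KKT holds.

yes


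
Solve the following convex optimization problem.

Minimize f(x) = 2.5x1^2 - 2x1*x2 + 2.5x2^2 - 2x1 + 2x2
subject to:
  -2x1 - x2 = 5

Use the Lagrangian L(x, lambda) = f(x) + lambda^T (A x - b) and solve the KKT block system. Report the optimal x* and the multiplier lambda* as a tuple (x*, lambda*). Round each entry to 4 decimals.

Form the Lagrangian:
  L(x, lambda) = (1/2) x^T Q x + c^T x + lambda^T (A x - b)
Stationarity (grad_x L = 0): Q x + c + A^T lambda = 0.
Primal feasibility: A x = b.

This gives the KKT block system:
  [ Q   A^T ] [ x     ]   [-c ]
  [ A    0  ] [ lambda ] = [ b ]

Solving the linear system:
  x*      = (-1.6364, -1.7273)
  lambda* = (-3.3636)
  f(x*)   = 8.3182

x* = (-1.6364, -1.7273), lambda* = (-3.3636)


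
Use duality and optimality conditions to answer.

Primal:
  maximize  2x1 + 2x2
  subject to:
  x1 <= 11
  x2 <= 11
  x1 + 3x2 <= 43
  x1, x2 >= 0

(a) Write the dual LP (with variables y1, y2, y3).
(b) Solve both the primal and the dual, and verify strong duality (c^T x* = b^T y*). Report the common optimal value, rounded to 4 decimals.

The standard primal-dual pair for 'max c^T x s.t. A x <= b, x >= 0' is:
  Dual:  min b^T y  s.t.  A^T y >= c,  y >= 0.

So the dual LP is:
  minimize  11y1 + 11y2 + 43y3
  subject to:
    y1 + y3 >= 2
    y2 + 3y3 >= 2
    y1, y2, y3 >= 0

Solving the primal: x* = (11, 10.6667).
  primal value c^T x* = 43.3333.
Solving the dual: y* = (1.3333, 0, 0.6667).
  dual value b^T y* = 43.3333.
Strong duality: c^T x* = b^T y*. Confirmed.

43.3333


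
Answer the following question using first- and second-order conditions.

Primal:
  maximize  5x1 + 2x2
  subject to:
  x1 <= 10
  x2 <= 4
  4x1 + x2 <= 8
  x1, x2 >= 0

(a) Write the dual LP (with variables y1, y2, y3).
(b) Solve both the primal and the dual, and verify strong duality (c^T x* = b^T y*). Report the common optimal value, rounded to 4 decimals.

The standard primal-dual pair for 'max c^T x s.t. A x <= b, x >= 0' is:
  Dual:  min b^T y  s.t.  A^T y >= c,  y >= 0.

So the dual LP is:
  minimize  10y1 + 4y2 + 8y3
  subject to:
    y1 + 4y3 >= 5
    y2 + y3 >= 2
    y1, y2, y3 >= 0

Solving the primal: x* = (1, 4).
  primal value c^T x* = 13.
Solving the dual: y* = (0, 0.75, 1.25).
  dual value b^T y* = 13.
Strong duality: c^T x* = b^T y*. Confirmed.

13


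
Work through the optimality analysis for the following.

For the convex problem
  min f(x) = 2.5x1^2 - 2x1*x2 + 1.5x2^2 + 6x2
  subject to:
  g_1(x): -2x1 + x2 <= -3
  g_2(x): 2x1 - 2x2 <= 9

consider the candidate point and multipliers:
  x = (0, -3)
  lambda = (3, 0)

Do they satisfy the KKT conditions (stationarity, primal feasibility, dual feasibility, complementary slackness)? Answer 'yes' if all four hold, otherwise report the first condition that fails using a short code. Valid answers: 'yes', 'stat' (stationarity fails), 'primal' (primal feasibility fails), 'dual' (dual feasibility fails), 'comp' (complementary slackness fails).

Gradient of f: grad f(x) = Q x + c = (6, -3)
Constraint values g_i(x) = a_i^T x - b_i:
  g_1((0, -3)) = 0
  g_2((0, -3)) = -3
Stationarity residual: grad f(x) + sum_i lambda_i a_i = (0, 0)
  -> stationarity OK
Primal feasibility (all g_i <= 0): OK
Dual feasibility (all lambda_i >= 0): OK
Complementary slackness (lambda_i * g_i(x) = 0 for all i): OK

Verdict: yes, KKT holds.

yes


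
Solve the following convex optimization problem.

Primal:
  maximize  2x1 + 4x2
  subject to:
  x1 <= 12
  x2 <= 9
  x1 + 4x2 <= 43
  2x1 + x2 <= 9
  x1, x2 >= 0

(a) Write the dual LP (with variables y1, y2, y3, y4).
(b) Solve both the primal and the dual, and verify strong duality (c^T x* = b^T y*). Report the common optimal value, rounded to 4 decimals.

The standard primal-dual pair for 'max c^T x s.t. A x <= b, x >= 0' is:
  Dual:  min b^T y  s.t.  A^T y >= c,  y >= 0.

So the dual LP is:
  minimize  12y1 + 9y2 + 43y3 + 9y4
  subject to:
    y1 + y3 + 2y4 >= 2
    y2 + 4y3 + y4 >= 4
    y1, y2, y3, y4 >= 0

Solving the primal: x* = (0, 9).
  primal value c^T x* = 36.
Solving the dual: y* = (0, 3, 0, 1).
  dual value b^T y* = 36.
Strong duality: c^T x* = b^T y*. Confirmed.

36


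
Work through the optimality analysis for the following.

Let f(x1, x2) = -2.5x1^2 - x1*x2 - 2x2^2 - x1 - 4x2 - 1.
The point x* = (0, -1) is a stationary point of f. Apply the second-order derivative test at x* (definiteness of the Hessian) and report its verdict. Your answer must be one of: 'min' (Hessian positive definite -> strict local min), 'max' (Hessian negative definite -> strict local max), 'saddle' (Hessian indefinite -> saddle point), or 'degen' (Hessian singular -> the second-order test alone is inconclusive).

Compute the Hessian H = grad^2 f:
  H = [[-5, -1], [-1, -4]]
Verify stationarity: grad f(x*) = H x* + g = (0, 0).
Eigenvalues of H: -5.618, -3.382.
Both eigenvalues < 0, so H is negative definite -> x* is a strict local max.

max


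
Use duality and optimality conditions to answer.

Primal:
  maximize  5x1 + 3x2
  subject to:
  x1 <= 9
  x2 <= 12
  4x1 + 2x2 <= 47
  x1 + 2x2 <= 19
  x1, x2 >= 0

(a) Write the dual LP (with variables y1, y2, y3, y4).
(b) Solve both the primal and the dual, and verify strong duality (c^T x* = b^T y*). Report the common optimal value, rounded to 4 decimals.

The standard primal-dual pair for 'max c^T x s.t. A x <= b, x >= 0' is:
  Dual:  min b^T y  s.t.  A^T y >= c,  y >= 0.

So the dual LP is:
  minimize  9y1 + 12y2 + 47y3 + 19y4
  subject to:
    y1 + 4y3 + y4 >= 5
    y2 + 2y3 + 2y4 >= 3
    y1, y2, y3, y4 >= 0

Solving the primal: x* = (9, 5).
  primal value c^T x* = 60.
Solving the dual: y* = (3.5, 0, 0, 1.5).
  dual value b^T y* = 60.
Strong duality: c^T x* = b^T y*. Confirmed.

60


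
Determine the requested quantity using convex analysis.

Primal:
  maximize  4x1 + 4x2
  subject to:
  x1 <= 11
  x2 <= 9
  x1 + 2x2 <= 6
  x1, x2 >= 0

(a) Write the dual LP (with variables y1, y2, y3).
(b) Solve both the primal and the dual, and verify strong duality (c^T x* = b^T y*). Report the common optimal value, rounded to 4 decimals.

The standard primal-dual pair for 'max c^T x s.t. A x <= b, x >= 0' is:
  Dual:  min b^T y  s.t.  A^T y >= c,  y >= 0.

So the dual LP is:
  minimize  11y1 + 9y2 + 6y3
  subject to:
    y1 + y3 >= 4
    y2 + 2y3 >= 4
    y1, y2, y3 >= 0

Solving the primal: x* = (6, 0).
  primal value c^T x* = 24.
Solving the dual: y* = (0, 0, 4).
  dual value b^T y* = 24.
Strong duality: c^T x* = b^T y*. Confirmed.

24


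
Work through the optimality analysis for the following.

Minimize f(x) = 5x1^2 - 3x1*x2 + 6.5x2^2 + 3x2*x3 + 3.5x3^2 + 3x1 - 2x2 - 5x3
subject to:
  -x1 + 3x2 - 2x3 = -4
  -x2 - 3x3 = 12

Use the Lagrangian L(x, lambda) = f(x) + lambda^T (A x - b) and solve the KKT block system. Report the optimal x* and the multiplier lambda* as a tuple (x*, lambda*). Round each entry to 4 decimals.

Form the Lagrangian:
  L(x, lambda) = (1/2) x^T Q x + c^T x + lambda^T (A x - b)
Stationarity (grad_x L = 0): Q x + c + A^T lambda = 0.
Primal feasibility: A x = b.

This gives the KKT block system:
  [ Q   A^T ] [ x     ]   [-c ]
  [ A    0  ] [ lambda ] = [ b ]

Solving the linear system:
  x*      = (-0.161, -3.3166, -2.8945)
  lambda* = (11.3399, -19.297)
  f(x*)   = 148.7728

x* = (-0.161, -3.3166, -2.8945), lambda* = (11.3399, -19.297)


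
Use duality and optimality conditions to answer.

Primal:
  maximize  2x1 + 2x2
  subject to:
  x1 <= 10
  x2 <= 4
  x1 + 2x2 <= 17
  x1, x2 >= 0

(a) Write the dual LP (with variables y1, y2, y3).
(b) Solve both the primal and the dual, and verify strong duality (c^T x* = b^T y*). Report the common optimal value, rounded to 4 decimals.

The standard primal-dual pair for 'max c^T x s.t. A x <= b, x >= 0' is:
  Dual:  min b^T y  s.t.  A^T y >= c,  y >= 0.

So the dual LP is:
  minimize  10y1 + 4y2 + 17y3
  subject to:
    y1 + y3 >= 2
    y2 + 2y3 >= 2
    y1, y2, y3 >= 0

Solving the primal: x* = (10, 3.5).
  primal value c^T x* = 27.
Solving the dual: y* = (1, 0, 1).
  dual value b^T y* = 27.
Strong duality: c^T x* = b^T y*. Confirmed.

27


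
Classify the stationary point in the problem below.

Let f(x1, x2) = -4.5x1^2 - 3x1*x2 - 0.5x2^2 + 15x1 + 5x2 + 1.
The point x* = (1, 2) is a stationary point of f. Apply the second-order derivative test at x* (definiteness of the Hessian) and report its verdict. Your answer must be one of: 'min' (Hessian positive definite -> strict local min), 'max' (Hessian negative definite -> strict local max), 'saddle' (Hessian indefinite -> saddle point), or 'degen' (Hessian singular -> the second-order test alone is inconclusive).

Compute the Hessian H = grad^2 f:
  H = [[-9, -3], [-3, -1]]
Verify stationarity: grad f(x*) = H x* + g = (0, 0).
Eigenvalues of H: -10, 0.
H has a zero eigenvalue (singular; negative semidefinite but not definite), so H is neither positive definite, negative definite, nor indefinite. The second-order test alone is inconclusive -> degen.
(Indeed, f is constant along the null direction of H through x*, so x* is not a strict local extremum.)

degen


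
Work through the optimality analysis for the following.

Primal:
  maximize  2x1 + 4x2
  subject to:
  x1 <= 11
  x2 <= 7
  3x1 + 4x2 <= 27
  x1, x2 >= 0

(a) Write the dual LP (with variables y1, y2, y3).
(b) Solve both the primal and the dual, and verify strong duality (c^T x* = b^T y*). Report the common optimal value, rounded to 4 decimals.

The standard primal-dual pair for 'max c^T x s.t. A x <= b, x >= 0' is:
  Dual:  min b^T y  s.t.  A^T y >= c,  y >= 0.

So the dual LP is:
  minimize  11y1 + 7y2 + 27y3
  subject to:
    y1 + 3y3 >= 2
    y2 + 4y3 >= 4
    y1, y2, y3 >= 0

Solving the primal: x* = (0, 6.75).
  primal value c^T x* = 27.
Solving the dual: y* = (0, 0, 1).
  dual value b^T y* = 27.
Strong duality: c^T x* = b^T y*. Confirmed.

27


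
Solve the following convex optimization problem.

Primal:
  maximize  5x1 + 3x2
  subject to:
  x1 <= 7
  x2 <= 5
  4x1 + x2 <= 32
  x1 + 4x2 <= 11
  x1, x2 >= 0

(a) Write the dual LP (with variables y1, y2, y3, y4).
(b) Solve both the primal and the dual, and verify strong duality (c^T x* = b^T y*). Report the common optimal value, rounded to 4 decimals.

The standard primal-dual pair for 'max c^T x s.t. A x <= b, x >= 0' is:
  Dual:  min b^T y  s.t.  A^T y >= c,  y >= 0.

So the dual LP is:
  minimize  7y1 + 5y2 + 32y3 + 11y4
  subject to:
    y1 + 4y3 + y4 >= 5
    y2 + y3 + 4y4 >= 3
    y1, y2, y3, y4 >= 0

Solving the primal: x* = (7, 1).
  primal value c^T x* = 38.
Solving the dual: y* = (4.25, 0, 0, 0.75).
  dual value b^T y* = 38.
Strong duality: c^T x* = b^T y*. Confirmed.

38


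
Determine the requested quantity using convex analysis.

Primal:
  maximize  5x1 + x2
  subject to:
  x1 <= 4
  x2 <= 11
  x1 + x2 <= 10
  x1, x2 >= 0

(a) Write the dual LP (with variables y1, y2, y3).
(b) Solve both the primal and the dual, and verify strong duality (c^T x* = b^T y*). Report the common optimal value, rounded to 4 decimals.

The standard primal-dual pair for 'max c^T x s.t. A x <= b, x >= 0' is:
  Dual:  min b^T y  s.t.  A^T y >= c,  y >= 0.

So the dual LP is:
  minimize  4y1 + 11y2 + 10y3
  subject to:
    y1 + y3 >= 5
    y2 + y3 >= 1
    y1, y2, y3 >= 0

Solving the primal: x* = (4, 6).
  primal value c^T x* = 26.
Solving the dual: y* = (4, 0, 1).
  dual value b^T y* = 26.
Strong duality: c^T x* = b^T y*. Confirmed.

26


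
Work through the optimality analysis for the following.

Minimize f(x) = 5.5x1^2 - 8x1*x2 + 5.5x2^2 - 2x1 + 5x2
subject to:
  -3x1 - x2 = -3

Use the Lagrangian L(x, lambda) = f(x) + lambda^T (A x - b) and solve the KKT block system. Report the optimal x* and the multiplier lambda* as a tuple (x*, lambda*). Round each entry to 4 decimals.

Form the Lagrangian:
  L(x, lambda) = (1/2) x^T Q x + c^T x + lambda^T (A x - b)
Stationarity (grad_x L = 0): Q x + c + A^T lambda = 0.
Primal feasibility: A x = b.

This gives the KKT block system:
  [ Q   A^T ] [ x     ]   [-c ]
  [ A    0  ] [ lambda ] = [ b ]

Solving the linear system:
  x*      = (0.8861, 0.3418)
  lambda* = (1.6709)
  f(x*)   = 2.4747

x* = (0.8861, 0.3418), lambda* = (1.6709)


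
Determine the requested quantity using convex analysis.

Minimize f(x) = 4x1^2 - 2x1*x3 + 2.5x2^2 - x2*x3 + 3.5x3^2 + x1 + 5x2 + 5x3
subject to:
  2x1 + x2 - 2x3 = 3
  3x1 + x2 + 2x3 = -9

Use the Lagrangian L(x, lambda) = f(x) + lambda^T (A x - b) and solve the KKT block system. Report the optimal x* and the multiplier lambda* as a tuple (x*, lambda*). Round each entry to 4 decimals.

Form the Lagrangian:
  L(x, lambda) = (1/2) x^T Q x + c^T x + lambda^T (A x - b)
Stationarity (grad_x L = 0): Q x + c + A^T lambda = 0.
Primal feasibility: A x = b.

This gives the KKT block system:
  [ Q   A^T ] [ x     ]   [-c ]
  [ A    0  ] [ lambda ] = [ b ]

Solving the linear system:
  x*      = (-0.7036, -1.2409, -2.8241)
  lambda* = (-3.8399, 2.2203)
  f(x*)   = 5.2369

x* = (-0.7036, -1.2409, -2.8241), lambda* = (-3.8399, 2.2203)


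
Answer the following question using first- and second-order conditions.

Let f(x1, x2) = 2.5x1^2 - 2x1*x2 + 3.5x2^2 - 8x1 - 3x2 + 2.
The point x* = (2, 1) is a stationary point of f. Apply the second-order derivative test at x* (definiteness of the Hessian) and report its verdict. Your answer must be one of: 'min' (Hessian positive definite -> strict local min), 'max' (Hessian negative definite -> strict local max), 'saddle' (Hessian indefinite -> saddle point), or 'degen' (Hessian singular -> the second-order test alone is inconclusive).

Compute the Hessian H = grad^2 f:
  H = [[5, -2], [-2, 7]]
Verify stationarity: grad f(x*) = H x* + g = (0, 0).
Eigenvalues of H: 3.7639, 8.2361.
Both eigenvalues > 0, so H is positive definite -> x* is a strict local min.

min


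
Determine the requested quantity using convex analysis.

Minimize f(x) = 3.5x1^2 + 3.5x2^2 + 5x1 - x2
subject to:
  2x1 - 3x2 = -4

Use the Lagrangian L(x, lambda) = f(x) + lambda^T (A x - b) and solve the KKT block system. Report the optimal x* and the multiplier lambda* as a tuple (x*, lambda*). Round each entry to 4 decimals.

Form the Lagrangian:
  L(x, lambda) = (1/2) x^T Q x + c^T x + lambda^T (A x - b)
Stationarity (grad_x L = 0): Q x + c + A^T lambda = 0.
Primal feasibility: A x = b.

This gives the KKT block system:
  [ Q   A^T ] [ x     ]   [-c ]
  [ A    0  ] [ lambda ] = [ b ]

Solving the linear system:
  x*      = (-1.044, 0.6374)
  lambda* = (1.1538)
  f(x*)   = -0.6209

x* = (-1.044, 0.6374), lambda* = (1.1538)


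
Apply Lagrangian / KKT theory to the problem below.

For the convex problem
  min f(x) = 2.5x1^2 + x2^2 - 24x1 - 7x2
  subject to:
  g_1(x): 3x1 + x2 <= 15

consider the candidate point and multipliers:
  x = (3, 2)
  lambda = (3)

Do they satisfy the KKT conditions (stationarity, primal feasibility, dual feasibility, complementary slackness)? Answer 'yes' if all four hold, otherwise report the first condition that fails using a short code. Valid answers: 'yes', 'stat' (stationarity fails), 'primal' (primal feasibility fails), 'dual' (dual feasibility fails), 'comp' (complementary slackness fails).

Gradient of f: grad f(x) = Q x + c = (-9, -3)
Constraint values g_i(x) = a_i^T x - b_i:
  g_1((3, 2)) = -4
Stationarity residual: grad f(x) + sum_i lambda_i a_i = (0, 0)
  -> stationarity OK
Primal feasibility (all g_i <= 0): OK
Dual feasibility (all lambda_i >= 0): OK
Complementary slackness (lambda_i * g_i(x) = 0 for all i): FAILS

Verdict: the first failing condition is complementary_slackness -> comp.

comp


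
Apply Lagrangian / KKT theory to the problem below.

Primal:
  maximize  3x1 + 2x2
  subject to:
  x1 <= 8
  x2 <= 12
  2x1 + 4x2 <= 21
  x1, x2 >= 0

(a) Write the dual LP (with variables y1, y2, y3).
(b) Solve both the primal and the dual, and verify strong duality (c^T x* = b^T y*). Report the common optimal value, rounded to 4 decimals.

The standard primal-dual pair for 'max c^T x s.t. A x <= b, x >= 0' is:
  Dual:  min b^T y  s.t.  A^T y >= c,  y >= 0.

So the dual LP is:
  minimize  8y1 + 12y2 + 21y3
  subject to:
    y1 + 2y3 >= 3
    y2 + 4y3 >= 2
    y1, y2, y3 >= 0

Solving the primal: x* = (8, 1.25).
  primal value c^T x* = 26.5.
Solving the dual: y* = (2, 0, 0.5).
  dual value b^T y* = 26.5.
Strong duality: c^T x* = b^T y*. Confirmed.

26.5


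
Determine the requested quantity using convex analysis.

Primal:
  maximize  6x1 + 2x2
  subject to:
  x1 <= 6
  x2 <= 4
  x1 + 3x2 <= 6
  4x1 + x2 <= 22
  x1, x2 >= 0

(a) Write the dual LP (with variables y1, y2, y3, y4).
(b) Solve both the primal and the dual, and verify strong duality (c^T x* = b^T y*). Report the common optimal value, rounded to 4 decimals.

The standard primal-dual pair for 'max c^T x s.t. A x <= b, x >= 0' is:
  Dual:  min b^T y  s.t.  A^T y >= c,  y >= 0.

So the dual LP is:
  minimize  6y1 + 4y2 + 6y3 + 22y4
  subject to:
    y1 + y3 + 4y4 >= 6
    y2 + 3y3 + y4 >= 2
    y1, y2, y3, y4 >= 0

Solving the primal: x* = (5.4545, 0.1818).
  primal value c^T x* = 33.0909.
Solving the dual: y* = (0, 0, 0.1818, 1.4545).
  dual value b^T y* = 33.0909.
Strong duality: c^T x* = b^T y*. Confirmed.

33.0909


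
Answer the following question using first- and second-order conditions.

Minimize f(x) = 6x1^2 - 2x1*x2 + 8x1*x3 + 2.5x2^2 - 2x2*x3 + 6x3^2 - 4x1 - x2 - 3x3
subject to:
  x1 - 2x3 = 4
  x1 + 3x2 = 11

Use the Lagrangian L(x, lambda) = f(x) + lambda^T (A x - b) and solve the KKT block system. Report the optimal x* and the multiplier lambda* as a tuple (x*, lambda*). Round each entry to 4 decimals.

Form the Lagrangian:
  L(x, lambda) = (1/2) x^T Q x + c^T x + lambda^T (A x - b)
Stationarity (grad_x L = 0): Q x + c + A^T lambda = 0.
Primal feasibility: A x = b.

This gives the KKT block system:
  [ Q   A^T ] [ x     ]   [-c ]
  [ A    0  ] [ lambda ] = [ b ]

Solving the linear system:
  x*      = (2.0196, 2.9935, -0.9902)
  lambda* = (-2.3565, -3.9696)
  f(x*)   = 22.4951

x* = (2.0196, 2.9935, -0.9902), lambda* = (-2.3565, -3.9696)


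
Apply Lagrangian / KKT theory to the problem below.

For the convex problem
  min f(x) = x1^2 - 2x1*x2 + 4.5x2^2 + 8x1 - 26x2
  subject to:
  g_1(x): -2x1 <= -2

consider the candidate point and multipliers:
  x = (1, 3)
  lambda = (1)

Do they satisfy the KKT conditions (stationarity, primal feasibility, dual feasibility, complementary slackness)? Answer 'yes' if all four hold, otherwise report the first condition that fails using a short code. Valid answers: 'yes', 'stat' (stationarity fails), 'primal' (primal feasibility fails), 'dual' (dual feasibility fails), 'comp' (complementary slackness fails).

Gradient of f: grad f(x) = Q x + c = (4, -1)
Constraint values g_i(x) = a_i^T x - b_i:
  g_1((1, 3)) = 0
Stationarity residual: grad f(x) + sum_i lambda_i a_i = (2, -1)
  -> stationarity FAILS
Primal feasibility (all g_i <= 0): OK
Dual feasibility (all lambda_i >= 0): OK
Complementary slackness (lambda_i * g_i(x) = 0 for all i): OK

Verdict: the first failing condition is stationarity -> stat.

stat


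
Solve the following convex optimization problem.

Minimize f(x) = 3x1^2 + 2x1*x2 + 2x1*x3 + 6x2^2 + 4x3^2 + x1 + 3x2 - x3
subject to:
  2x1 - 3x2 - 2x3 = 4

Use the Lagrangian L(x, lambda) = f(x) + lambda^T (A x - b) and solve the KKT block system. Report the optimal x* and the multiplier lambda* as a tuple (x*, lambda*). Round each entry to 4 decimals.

Form the Lagrangian:
  L(x, lambda) = (1/2) x^T Q x + c^T x + lambda^T (A x - b)
Stationarity (grad_x L = 0): Q x + c + A^T lambda = 0.
Primal feasibility: A x = b.

This gives the KKT block system:
  [ Q   A^T ] [ x     ]   [-c ]
  [ A    0  ] [ lambda ] = [ b ]

Solving the linear system:
  x*      = (0.6186, -0.6819, -0.3585)
  lambda* = (-1.3154)
  f(x*)   = 2.0964

x* = (0.6186, -0.6819, -0.3585), lambda* = (-1.3154)


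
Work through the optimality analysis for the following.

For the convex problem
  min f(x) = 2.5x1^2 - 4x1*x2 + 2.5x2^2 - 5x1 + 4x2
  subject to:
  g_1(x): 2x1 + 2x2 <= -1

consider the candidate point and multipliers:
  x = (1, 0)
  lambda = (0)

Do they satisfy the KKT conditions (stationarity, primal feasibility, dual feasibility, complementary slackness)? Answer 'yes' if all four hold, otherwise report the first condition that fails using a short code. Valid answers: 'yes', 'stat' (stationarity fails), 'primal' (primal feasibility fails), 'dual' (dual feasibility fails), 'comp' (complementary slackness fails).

Gradient of f: grad f(x) = Q x + c = (0, 0)
Constraint values g_i(x) = a_i^T x - b_i:
  g_1((1, 0)) = 3
Stationarity residual: grad f(x) + sum_i lambda_i a_i = (0, 0)
  -> stationarity OK
Primal feasibility (all g_i <= 0): FAILS
Dual feasibility (all lambda_i >= 0): OK
Complementary slackness (lambda_i * g_i(x) = 0 for all i): OK

Verdict: the first failing condition is primal_feasibility -> primal.

primal


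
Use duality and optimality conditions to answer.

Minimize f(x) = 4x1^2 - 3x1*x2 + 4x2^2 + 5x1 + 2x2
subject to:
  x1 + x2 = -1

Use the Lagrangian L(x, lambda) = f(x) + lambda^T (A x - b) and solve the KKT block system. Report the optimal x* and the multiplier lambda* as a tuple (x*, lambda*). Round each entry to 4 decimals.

Form the Lagrangian:
  L(x, lambda) = (1/2) x^T Q x + c^T x + lambda^T (A x - b)
Stationarity (grad_x L = 0): Q x + c + A^T lambda = 0.
Primal feasibility: A x = b.

This gives the KKT block system:
  [ Q   A^T ] [ x     ]   [-c ]
  [ A    0  ] [ lambda ] = [ b ]

Solving the linear system:
  x*      = (-0.6364, -0.3636)
  lambda* = (-1)
  f(x*)   = -2.4545

x* = (-0.6364, -0.3636), lambda* = (-1)


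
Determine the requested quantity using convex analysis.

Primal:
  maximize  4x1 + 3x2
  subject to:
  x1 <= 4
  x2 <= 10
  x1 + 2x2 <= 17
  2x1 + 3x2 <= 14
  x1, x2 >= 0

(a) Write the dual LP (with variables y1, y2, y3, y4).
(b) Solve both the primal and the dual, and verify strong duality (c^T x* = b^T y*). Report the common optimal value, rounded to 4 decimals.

The standard primal-dual pair for 'max c^T x s.t. A x <= b, x >= 0' is:
  Dual:  min b^T y  s.t.  A^T y >= c,  y >= 0.

So the dual LP is:
  minimize  4y1 + 10y2 + 17y3 + 14y4
  subject to:
    y1 + y3 + 2y4 >= 4
    y2 + 2y3 + 3y4 >= 3
    y1, y2, y3, y4 >= 0

Solving the primal: x* = (4, 2).
  primal value c^T x* = 22.
Solving the dual: y* = (2, 0, 0, 1).
  dual value b^T y* = 22.
Strong duality: c^T x* = b^T y*. Confirmed.

22


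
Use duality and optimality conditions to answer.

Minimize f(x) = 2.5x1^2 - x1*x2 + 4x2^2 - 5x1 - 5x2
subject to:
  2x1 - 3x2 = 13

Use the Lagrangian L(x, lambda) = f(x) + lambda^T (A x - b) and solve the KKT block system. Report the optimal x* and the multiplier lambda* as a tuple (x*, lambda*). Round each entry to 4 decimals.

Form the Lagrangian:
  L(x, lambda) = (1/2) x^T Q x + c^T x + lambda^T (A x - b)
Stationarity (grad_x L = 0): Q x + c + A^T lambda = 0.
Primal feasibility: A x = b.

This gives the KKT block system:
  [ Q   A^T ] [ x     ]   [-c ]
  [ A    0  ] [ lambda ] = [ b ]

Solving the linear system:
  x*      = (3.7538, -1.8308)
  lambda* = (-7.8)
  f(x*)   = 45.8923

x* = (3.7538, -1.8308), lambda* = (-7.8)


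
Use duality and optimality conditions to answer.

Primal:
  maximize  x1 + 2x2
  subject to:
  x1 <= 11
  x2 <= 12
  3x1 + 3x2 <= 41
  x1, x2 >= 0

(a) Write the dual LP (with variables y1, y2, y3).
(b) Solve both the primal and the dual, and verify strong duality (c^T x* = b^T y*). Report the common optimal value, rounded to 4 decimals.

The standard primal-dual pair for 'max c^T x s.t. A x <= b, x >= 0' is:
  Dual:  min b^T y  s.t.  A^T y >= c,  y >= 0.

So the dual LP is:
  minimize  11y1 + 12y2 + 41y3
  subject to:
    y1 + 3y3 >= 1
    y2 + 3y3 >= 2
    y1, y2, y3 >= 0

Solving the primal: x* = (1.6667, 12).
  primal value c^T x* = 25.6667.
Solving the dual: y* = (0, 1, 0.3333).
  dual value b^T y* = 25.6667.
Strong duality: c^T x* = b^T y*. Confirmed.

25.6667


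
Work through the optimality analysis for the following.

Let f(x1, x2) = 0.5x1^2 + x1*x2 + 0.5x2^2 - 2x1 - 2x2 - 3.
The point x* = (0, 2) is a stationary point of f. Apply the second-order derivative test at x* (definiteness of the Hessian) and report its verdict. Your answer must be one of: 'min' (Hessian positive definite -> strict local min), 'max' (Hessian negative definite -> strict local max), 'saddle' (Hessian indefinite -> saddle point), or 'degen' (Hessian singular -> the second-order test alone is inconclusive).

Compute the Hessian H = grad^2 f:
  H = [[1, 1], [1, 1]]
Verify stationarity: grad f(x*) = H x* + g = (0, 0).
Eigenvalues of H: 0, 2.
H has a zero eigenvalue (singular; positive semidefinite but not definite), so H is neither positive definite, negative definite, nor indefinite. The second-order test alone is inconclusive -> degen.
(Indeed, f is constant along the null direction of H through x*, so x* is not a strict local extremum.)

degen


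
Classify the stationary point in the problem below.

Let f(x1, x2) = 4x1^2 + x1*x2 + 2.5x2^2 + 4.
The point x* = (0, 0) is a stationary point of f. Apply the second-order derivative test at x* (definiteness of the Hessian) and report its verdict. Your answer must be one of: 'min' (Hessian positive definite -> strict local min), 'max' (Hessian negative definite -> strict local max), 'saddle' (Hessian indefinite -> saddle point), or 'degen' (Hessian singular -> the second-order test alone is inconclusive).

Compute the Hessian H = grad^2 f:
  H = [[8, 1], [1, 5]]
Verify stationarity: grad f(x*) = H x* + g = (0, 0).
Eigenvalues of H: 4.6972, 8.3028.
Both eigenvalues > 0, so H is positive definite -> x* is a strict local min.

min


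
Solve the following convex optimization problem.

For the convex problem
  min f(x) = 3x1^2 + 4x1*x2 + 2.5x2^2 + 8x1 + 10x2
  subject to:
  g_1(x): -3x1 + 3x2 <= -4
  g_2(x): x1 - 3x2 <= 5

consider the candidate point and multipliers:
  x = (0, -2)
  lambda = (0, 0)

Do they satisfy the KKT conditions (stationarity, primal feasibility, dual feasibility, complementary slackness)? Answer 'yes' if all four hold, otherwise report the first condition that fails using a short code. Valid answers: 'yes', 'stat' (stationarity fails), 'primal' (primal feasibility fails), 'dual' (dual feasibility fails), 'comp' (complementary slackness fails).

Gradient of f: grad f(x) = Q x + c = (0, 0)
Constraint values g_i(x) = a_i^T x - b_i:
  g_1((0, -2)) = -2
  g_2((0, -2)) = 1
Stationarity residual: grad f(x) + sum_i lambda_i a_i = (0, 0)
  -> stationarity OK
Primal feasibility (all g_i <= 0): FAILS
Dual feasibility (all lambda_i >= 0): OK
Complementary slackness (lambda_i * g_i(x) = 0 for all i): OK

Verdict: the first failing condition is primal_feasibility -> primal.

primal


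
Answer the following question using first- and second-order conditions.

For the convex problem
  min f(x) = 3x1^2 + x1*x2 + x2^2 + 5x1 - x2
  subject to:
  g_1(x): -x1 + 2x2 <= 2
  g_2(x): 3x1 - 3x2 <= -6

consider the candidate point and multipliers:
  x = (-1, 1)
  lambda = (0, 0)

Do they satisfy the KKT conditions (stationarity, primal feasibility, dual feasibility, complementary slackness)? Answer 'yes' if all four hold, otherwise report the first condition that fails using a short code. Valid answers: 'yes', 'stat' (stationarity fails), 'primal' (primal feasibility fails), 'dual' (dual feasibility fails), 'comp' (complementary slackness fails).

Gradient of f: grad f(x) = Q x + c = (0, 0)
Constraint values g_i(x) = a_i^T x - b_i:
  g_1((-1, 1)) = 1
  g_2((-1, 1)) = 0
Stationarity residual: grad f(x) + sum_i lambda_i a_i = (0, 0)
  -> stationarity OK
Primal feasibility (all g_i <= 0): FAILS
Dual feasibility (all lambda_i >= 0): OK
Complementary slackness (lambda_i * g_i(x) = 0 for all i): OK

Verdict: the first failing condition is primal_feasibility -> primal.

primal


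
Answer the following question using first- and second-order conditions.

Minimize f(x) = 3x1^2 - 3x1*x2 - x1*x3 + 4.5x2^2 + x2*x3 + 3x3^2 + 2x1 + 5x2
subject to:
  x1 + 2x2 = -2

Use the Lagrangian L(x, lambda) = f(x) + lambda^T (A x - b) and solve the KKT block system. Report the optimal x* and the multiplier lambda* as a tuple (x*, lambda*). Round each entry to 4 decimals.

Form the Lagrangian:
  L(x, lambda) = (1/2) x^T Q x + c^T x + lambda^T (A x - b)
Stationarity (grad_x L = 0): Q x + c + A^T lambda = 0.
Primal feasibility: A x = b.

This gives the KKT block system:
  [ Q   A^T ] [ x     ]   [-c ]
  [ A    0  ] [ lambda ] = [ b ]

Solving the linear system:
  x*      = (-0.6207, -0.6897, 0.0115)
  lambda* = (-0.3333)
  f(x*)   = -2.6782

x* = (-0.6207, -0.6897, 0.0115), lambda* = (-0.3333)


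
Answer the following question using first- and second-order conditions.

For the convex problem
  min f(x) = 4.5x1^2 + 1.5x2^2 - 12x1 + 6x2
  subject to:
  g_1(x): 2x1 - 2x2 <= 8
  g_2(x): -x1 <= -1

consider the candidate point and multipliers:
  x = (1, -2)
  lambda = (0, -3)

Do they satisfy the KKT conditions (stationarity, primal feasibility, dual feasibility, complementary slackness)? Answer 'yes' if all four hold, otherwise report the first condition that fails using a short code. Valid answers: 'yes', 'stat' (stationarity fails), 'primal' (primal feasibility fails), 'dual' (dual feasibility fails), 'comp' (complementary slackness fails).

Gradient of f: grad f(x) = Q x + c = (-3, 0)
Constraint values g_i(x) = a_i^T x - b_i:
  g_1((1, -2)) = -2
  g_2((1, -2)) = 0
Stationarity residual: grad f(x) + sum_i lambda_i a_i = (0, 0)
  -> stationarity OK
Primal feasibility (all g_i <= 0): OK
Dual feasibility (all lambda_i >= 0): FAILS
Complementary slackness (lambda_i * g_i(x) = 0 for all i): OK

Verdict: the first failing condition is dual_feasibility -> dual.

dual


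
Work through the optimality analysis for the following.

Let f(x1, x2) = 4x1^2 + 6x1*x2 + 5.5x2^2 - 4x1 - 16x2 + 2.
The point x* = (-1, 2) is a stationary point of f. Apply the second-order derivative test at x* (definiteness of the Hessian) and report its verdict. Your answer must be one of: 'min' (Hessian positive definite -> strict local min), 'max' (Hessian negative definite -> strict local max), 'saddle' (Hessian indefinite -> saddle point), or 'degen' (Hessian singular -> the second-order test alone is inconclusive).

Compute the Hessian H = grad^2 f:
  H = [[8, 6], [6, 11]]
Verify stationarity: grad f(x*) = H x* + g = (0, 0).
Eigenvalues of H: 3.3153, 15.6847.
Both eigenvalues > 0, so H is positive definite -> x* is a strict local min.

min


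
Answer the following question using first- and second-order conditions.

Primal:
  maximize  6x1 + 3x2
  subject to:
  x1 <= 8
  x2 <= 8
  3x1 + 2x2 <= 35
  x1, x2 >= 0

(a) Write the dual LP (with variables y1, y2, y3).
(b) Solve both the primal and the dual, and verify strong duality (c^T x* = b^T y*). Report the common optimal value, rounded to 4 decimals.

The standard primal-dual pair for 'max c^T x s.t. A x <= b, x >= 0' is:
  Dual:  min b^T y  s.t.  A^T y >= c,  y >= 0.

So the dual LP is:
  minimize  8y1 + 8y2 + 35y3
  subject to:
    y1 + 3y3 >= 6
    y2 + 2y3 >= 3
    y1, y2, y3 >= 0

Solving the primal: x* = (8, 5.5).
  primal value c^T x* = 64.5.
Solving the dual: y* = (1.5, 0, 1.5).
  dual value b^T y* = 64.5.
Strong duality: c^T x* = b^T y*. Confirmed.

64.5


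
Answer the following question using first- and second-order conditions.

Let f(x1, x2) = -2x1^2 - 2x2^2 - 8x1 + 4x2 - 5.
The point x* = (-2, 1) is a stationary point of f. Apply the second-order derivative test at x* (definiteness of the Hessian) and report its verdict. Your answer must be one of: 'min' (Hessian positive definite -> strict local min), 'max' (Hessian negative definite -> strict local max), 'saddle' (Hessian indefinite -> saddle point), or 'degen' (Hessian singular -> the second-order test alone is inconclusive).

Compute the Hessian H = grad^2 f:
  H = [[-4, 0], [0, -4]]
Verify stationarity: grad f(x*) = H x* + g = (0, 0).
Eigenvalues of H: -4, -4.
Both eigenvalues < 0, so H is negative definite -> x* is a strict local max.

max


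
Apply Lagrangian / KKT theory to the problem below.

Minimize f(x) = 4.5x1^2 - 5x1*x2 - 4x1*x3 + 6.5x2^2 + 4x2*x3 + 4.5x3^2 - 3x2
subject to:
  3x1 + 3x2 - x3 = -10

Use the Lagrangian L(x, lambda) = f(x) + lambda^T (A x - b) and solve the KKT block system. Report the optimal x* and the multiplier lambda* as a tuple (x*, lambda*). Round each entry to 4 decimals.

Form the Lagrangian:
  L(x, lambda) = (1/2) x^T Q x + c^T x + lambda^T (A x - b)
Stationarity (grad_x L = 0): Q x + c + A^T lambda = 0.
Primal feasibility: A x = b.

This gives the KKT block system:
  [ Q   A^T ] [ x     ]   [-c ]
  [ A    0  ] [ lambda ] = [ b ]

Solving the linear system:
  x*      = (-1.8926, -1.3827, 0.174)
  lambda* = (3.6054)
  f(x*)   = 20.1009

x* = (-1.8926, -1.3827, 0.174), lambda* = (3.6054)


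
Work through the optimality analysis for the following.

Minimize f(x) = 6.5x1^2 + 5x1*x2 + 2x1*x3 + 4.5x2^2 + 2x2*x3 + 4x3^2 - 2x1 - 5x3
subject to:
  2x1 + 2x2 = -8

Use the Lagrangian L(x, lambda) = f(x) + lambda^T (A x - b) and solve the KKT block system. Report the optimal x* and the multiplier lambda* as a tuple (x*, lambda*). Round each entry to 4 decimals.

Form the Lagrangian:
  L(x, lambda) = (1/2) x^T Q x + c^T x + lambda^T (A x - b)
Stationarity (grad_x L = 0): Q x + c + A^T lambda = 0.
Primal feasibility: A x = b.

This gives the KKT block system:
  [ Q   A^T ] [ x     ]   [-c ]
  [ A    0  ] [ lambda ] = [ b ]

Solving the linear system:
  x*      = (-1.1667, -2.8333, 1.625)
  lambda* = (14.0417)
  f(x*)   = 53.2708

x* = (-1.1667, -2.8333, 1.625), lambda* = (14.0417)


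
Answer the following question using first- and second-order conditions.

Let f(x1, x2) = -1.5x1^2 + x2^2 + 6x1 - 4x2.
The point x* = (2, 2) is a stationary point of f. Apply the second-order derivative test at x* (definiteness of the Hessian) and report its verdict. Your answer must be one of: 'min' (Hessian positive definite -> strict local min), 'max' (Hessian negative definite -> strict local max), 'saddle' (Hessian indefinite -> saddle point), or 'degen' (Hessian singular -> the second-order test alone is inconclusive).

Compute the Hessian H = grad^2 f:
  H = [[-3, 0], [0, 2]]
Verify stationarity: grad f(x*) = H x* + g = (0, 0).
Eigenvalues of H: -3, 2.
Eigenvalues have mixed signs, so H is indefinite -> x* is a saddle point.

saddle


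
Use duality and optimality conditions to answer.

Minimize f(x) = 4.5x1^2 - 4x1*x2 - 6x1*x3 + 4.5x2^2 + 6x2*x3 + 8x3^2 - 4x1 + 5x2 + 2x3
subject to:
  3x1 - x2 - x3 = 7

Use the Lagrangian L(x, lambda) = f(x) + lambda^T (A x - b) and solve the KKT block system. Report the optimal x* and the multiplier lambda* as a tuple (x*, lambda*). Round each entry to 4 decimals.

Form the Lagrangian:
  L(x, lambda) = (1/2) x^T Q x + c^T x + lambda^T (A x - b)
Stationarity (grad_x L = 0): Q x + c + A^T lambda = 0.
Primal feasibility: A x = b.

This gives the KKT block system:
  [ Q   A^T ] [ x     ]   [-c ]
  [ A    0  ] [ lambda ] = [ b ]

Solving the linear system:
  x*      = (2.3772, -0.4953, 0.6269)
  lambda* = (-5.2049)
  f(x*)   = 12.8514

x* = (2.3772, -0.4953, 0.6269), lambda* = (-5.2049)


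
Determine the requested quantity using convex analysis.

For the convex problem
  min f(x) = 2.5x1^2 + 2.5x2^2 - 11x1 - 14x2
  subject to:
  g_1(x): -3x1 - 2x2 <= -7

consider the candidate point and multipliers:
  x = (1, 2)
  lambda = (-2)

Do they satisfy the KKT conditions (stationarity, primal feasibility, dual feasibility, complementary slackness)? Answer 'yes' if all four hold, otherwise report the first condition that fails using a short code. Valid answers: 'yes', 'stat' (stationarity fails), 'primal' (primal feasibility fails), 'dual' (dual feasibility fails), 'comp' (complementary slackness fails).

Gradient of f: grad f(x) = Q x + c = (-6, -4)
Constraint values g_i(x) = a_i^T x - b_i:
  g_1((1, 2)) = 0
Stationarity residual: grad f(x) + sum_i lambda_i a_i = (0, 0)
  -> stationarity OK
Primal feasibility (all g_i <= 0): OK
Dual feasibility (all lambda_i >= 0): FAILS
Complementary slackness (lambda_i * g_i(x) = 0 for all i): OK

Verdict: the first failing condition is dual_feasibility -> dual.

dual


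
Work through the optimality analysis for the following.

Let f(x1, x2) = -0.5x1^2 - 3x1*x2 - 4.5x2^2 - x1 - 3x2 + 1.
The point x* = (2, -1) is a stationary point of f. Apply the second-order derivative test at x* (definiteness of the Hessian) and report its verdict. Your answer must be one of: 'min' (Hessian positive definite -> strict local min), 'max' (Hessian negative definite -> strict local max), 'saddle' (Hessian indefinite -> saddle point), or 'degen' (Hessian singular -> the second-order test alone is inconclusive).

Compute the Hessian H = grad^2 f:
  H = [[-1, -3], [-3, -9]]
Verify stationarity: grad f(x*) = H x* + g = (0, 0).
Eigenvalues of H: -10, 0.
H has a zero eigenvalue (singular; negative semidefinite but not definite), so H is neither positive definite, negative definite, nor indefinite. The second-order test alone is inconclusive -> degen.
(Indeed, f is constant along the null direction of H through x*, so x* is not a strict local extremum.)

degen


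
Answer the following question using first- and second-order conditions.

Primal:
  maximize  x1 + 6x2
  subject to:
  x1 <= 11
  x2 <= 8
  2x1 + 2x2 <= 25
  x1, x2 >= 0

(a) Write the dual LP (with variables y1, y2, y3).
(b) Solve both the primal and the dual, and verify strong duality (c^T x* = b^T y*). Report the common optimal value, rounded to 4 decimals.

The standard primal-dual pair for 'max c^T x s.t. A x <= b, x >= 0' is:
  Dual:  min b^T y  s.t.  A^T y >= c,  y >= 0.

So the dual LP is:
  minimize  11y1 + 8y2 + 25y3
  subject to:
    y1 + 2y3 >= 1
    y2 + 2y3 >= 6
    y1, y2, y3 >= 0

Solving the primal: x* = (4.5, 8).
  primal value c^T x* = 52.5.
Solving the dual: y* = (0, 5, 0.5).
  dual value b^T y* = 52.5.
Strong duality: c^T x* = b^T y*. Confirmed.

52.5


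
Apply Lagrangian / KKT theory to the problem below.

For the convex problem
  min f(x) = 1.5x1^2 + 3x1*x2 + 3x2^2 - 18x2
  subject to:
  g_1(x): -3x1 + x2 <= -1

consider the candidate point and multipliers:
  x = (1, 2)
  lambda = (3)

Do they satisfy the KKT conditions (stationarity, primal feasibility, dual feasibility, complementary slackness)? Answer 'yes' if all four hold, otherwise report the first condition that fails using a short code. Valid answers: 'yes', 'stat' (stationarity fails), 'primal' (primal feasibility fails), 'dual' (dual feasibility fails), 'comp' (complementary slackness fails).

Gradient of f: grad f(x) = Q x + c = (9, -3)
Constraint values g_i(x) = a_i^T x - b_i:
  g_1((1, 2)) = 0
Stationarity residual: grad f(x) + sum_i lambda_i a_i = (0, 0)
  -> stationarity OK
Primal feasibility (all g_i <= 0): OK
Dual feasibility (all lambda_i >= 0): OK
Complementary slackness (lambda_i * g_i(x) = 0 for all i): OK

Verdict: yes, KKT holds.

yes


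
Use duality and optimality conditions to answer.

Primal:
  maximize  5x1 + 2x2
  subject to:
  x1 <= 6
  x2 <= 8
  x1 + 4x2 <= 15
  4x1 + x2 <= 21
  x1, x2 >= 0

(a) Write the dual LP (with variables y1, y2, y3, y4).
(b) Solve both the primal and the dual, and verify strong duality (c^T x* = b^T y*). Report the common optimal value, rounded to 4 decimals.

The standard primal-dual pair for 'max c^T x s.t. A x <= b, x >= 0' is:
  Dual:  min b^T y  s.t.  A^T y >= c,  y >= 0.

So the dual LP is:
  minimize  6y1 + 8y2 + 15y3 + 21y4
  subject to:
    y1 + y3 + 4y4 >= 5
    y2 + 4y3 + y4 >= 2
    y1, y2, y3, y4 >= 0

Solving the primal: x* = (4.6, 2.6).
  primal value c^T x* = 28.2.
Solving the dual: y* = (0, 0, 0.2, 1.2).
  dual value b^T y* = 28.2.
Strong duality: c^T x* = b^T y*. Confirmed.

28.2
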